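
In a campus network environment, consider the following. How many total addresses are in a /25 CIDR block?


Given: CIDR prefix /25
Host bits = 32 - 25 = 7
Total addresses = 2^7 = 128

128


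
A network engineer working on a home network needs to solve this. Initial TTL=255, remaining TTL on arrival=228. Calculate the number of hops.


Given: initial TTL = 255, received TTL = 228
Hops = initial TTL - received TTL
Hops = 255 - 228 = 27

27


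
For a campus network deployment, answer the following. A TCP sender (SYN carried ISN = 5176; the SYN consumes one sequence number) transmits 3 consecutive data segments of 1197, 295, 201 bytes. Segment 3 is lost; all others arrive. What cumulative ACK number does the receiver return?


SYN uses sequence number 5176; first data byte = ISN + 1 = 5177.
Segment 1: SEQ = 5177, len = 1197 B, covers [5177, 6373]
Segment 2: SEQ = 6374, len = 295 B, covers [6374, 6668]
Segment 3: SEQ = 6669, len = 201 B, covers [6669, 6869] [LOST]
In-order data received: bytes [5177, 6668] (segments 1..2).
Segment 3 missing -> gap begins at byte 6669.
Cumulative ACK = next expected in-order byte = 5177 + 1197 + 295 = 6669

6669


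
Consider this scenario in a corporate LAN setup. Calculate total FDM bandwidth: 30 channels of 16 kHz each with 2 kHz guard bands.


Given: 30 channels, 16 kHz each, guard = 2 kHz
Channel bandwidth = 30 * 16 = 480 kHz
Guard bands = 29 gaps * 2 kHz = 58 kHz
Total = 480 + 58 = 538 kHz

538


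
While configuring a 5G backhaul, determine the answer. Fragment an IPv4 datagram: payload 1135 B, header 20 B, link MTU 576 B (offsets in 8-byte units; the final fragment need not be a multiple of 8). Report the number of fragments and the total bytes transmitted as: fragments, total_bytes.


Max data per non-final fragment = floor((MTU - header)/8)*8 = floor((576 - 20)/8)*8 = floor(556/8)*8 = 552 B
Final fragment needs no 8-byte alignment: it can carry up to MTU - header = 556 B
Non-final fragments needed = ceil((payload - 556) / 552) = ceil(579/552) = ceil(1.0489) = 2
Number of fragments = 2 + 1 = 3
Fragment sizes (data): 2 * 552 B + 31 B (last, 31 <= 556 OK)
Total bytes sent = payload + n_frags * header = 1135 + 3*20 = 1135 + 60 = 1195 B

3, 1195


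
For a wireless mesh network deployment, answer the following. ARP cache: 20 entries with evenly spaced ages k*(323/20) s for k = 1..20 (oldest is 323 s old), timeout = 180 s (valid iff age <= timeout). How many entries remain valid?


Ages are k * 323/20 s for k = 1..20 (spacing = 16.1500 s).
Entry k is valid iff k * 323/20 <= 180 iff k <= 20 * 180 / 323 = 11.1455
n_valid = floor(11.1455) = 11
(n_stale = 20 - 11 = 9)

11


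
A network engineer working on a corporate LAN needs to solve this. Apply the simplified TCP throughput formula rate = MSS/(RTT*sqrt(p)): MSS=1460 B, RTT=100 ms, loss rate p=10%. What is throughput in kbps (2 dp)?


Given: MSS = 1460 bytes, RTT = 100 ms, loss = 10%
RTT in seconds = 100 / 1000 = 0.1
Loss rate = 10% = 0.1
sqrt(loss) = sqrt(0.1) = 0.316227766017
Throughput (bytes/s) = 1460 / (0.1 * 0.316227766017) = 46169.2538
Throughput (kbps) = 46169.2538 * 8 / 1000 = 369.354031 -> 369.35 kbps (2 dp)

369.35


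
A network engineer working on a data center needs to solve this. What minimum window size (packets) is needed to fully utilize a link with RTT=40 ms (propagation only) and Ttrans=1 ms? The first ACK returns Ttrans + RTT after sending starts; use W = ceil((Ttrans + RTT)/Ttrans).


Given: Ttrans = 1 ms, RTT = 40 ms (= 2 * Tprop, Tprop = 20 ms)
Time until first ACK returns = Ttrans + RTT = 1 + 40 = 41 ms
Need W * Ttrans >= Ttrans + RTT  ->  W >= (Ttrans + RTT) / Ttrans
(Ttrans + RTT) / Ttrans = 41 / 1 = 41
W_min = ceil(41) = 41

41


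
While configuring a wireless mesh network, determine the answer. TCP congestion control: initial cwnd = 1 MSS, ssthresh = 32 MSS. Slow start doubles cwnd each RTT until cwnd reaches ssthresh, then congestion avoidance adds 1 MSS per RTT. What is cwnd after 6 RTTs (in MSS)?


RTT 0: cwnd = 1 MSS (initial)
RTT 1: cwnd = 2 MSS (slow start, doubled)
RTT 2: cwnd = 4 MSS (slow start, doubled)
RTT 3: cwnd = 8 MSS (slow start, doubled)
RTT 4: cwnd = 16 MSS (slow start, doubled)
RTT 5: cwnd = 32 MSS (slow start, doubled)
RTT 6: cwnd = 33 MSS (congestion avoidance, +1)

33


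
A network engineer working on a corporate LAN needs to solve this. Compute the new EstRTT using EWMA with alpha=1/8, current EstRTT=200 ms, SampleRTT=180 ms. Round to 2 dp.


Given: EstRTT = 200 ms, SampleRTT = 180 ms, alpha = 1/8
New EstRTT = (1 - alpha) * EstRTT + alpha * SampleRTT
(7/8) * 200 = 175
(1/8) * 180 = 22.5
New EstRTT = 175 + 22.5 = 197.5 ms -> 197.50 ms (2 dp)

197.50


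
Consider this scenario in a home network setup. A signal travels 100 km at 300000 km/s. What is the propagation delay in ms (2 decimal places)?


Given: distance = 100 km, speed = 300000 km/s
Delay = distance / speed = 100 / 300000 seconds
Delay in ms = 100 * 1000 / 300000
Delay = 0.3333 ms
Rounded to 2 dp = 0.33 ms

0.33


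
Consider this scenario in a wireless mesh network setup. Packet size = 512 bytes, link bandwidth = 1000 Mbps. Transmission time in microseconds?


Given: packet = 512 bytes, bandwidth = 1000 Mbps
Packet in bits = 512 * 8 = 4096 bits
Bandwidth = 1000 * 10^6 = 1000000000 bps
Time = 4096 / 1000000000 seconds
Time in us = 4096 * 10^6 / 1000000000 = 4.096

4.096


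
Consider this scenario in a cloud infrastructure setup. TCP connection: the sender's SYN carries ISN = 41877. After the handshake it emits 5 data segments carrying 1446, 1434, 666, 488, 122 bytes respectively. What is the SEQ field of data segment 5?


The SYN occupies sequence number ISN = 41877, so the first data byte is ISN + 1 = 41878.
SEQ of data segment i = (ISN + 1) + sum of payload sizes of segments 1..i-1.
Segment 1: SEQ = 41878, payload = 1446 bytes
Segment 2: SEQ = 43324, payload = 1434 bytes
Segment 3: SEQ = 44758, payload = 666 bytes
Segment 4: SEQ = 45424, payload = 488 bytes
Segment 5: SEQ = 45912, payload = 122 bytes
SEQ of segment 5 = 41878 + 1446 + 1434 + 666 + 488 = 45912

45912


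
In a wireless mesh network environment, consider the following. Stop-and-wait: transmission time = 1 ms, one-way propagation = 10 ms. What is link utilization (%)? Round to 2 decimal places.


Given: Ttrans = 1 ms, Tprop = 10 ms
RTT = 2 * Tprop = 2 * 10 = 20 ms
U = Ttrans / (Ttrans + RTT)
U = 1 / (1 + 20)
U = 1 / 21 = 0.047619
U% = 4.76%

4.76


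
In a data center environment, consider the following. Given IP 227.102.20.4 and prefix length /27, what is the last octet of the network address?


Given: IP = 227.102.20.4, prefix = /27
Subnet mask = 255.255.255.224
Last octet of IP: 4
Last octet of mask: 224
Network last octet = 4 AND 224 = 0

0


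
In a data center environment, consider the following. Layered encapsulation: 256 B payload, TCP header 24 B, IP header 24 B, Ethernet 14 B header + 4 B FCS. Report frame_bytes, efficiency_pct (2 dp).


TCP segment = 256 + 24 = 280 B
IP packet = 280 + 24 = 304 B
Ethernet frame = 304 + 14 + 4 = 322 B
Efficiency = app / frame = 256 / 322 = 0.795031 = 79.5031% -> 79.50% (2 dp)

322, 79.50


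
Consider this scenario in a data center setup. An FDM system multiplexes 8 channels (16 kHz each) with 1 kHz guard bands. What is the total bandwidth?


Given: 8 channels, 16 kHz each, guard = 1 kHz
Channel bandwidth = 8 * 16 = 128 kHz
Guard bands = 7 gaps * 1 kHz = 7 kHz
Total = 128 + 7 = 135 kHz

135


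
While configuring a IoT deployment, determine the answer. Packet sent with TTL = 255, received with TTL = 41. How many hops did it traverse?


Given: initial TTL = 255, received TTL = 41
Hops = initial TTL - received TTL
Hops = 255 - 41 = 214

214


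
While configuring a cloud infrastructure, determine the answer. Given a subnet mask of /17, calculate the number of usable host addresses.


Given: subnet mask /17
Host bits = 32 - 17 = 15
Total addresses = 2^15 = 32768
Usable hosts = 32768 - 2 (network + broadcast) = 32766

32766


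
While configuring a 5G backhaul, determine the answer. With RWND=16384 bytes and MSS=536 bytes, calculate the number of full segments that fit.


Given: RWND = 16384 bytes, MSS = 536 bytes
Full segments = floor(RWND / MSS)
Full segments = floor(16384 / 536)
Full segments = floor(30.5672) = 30

30


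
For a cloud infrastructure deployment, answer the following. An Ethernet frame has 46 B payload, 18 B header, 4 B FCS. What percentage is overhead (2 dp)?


Given: payload = 46 B, header = 18 B, trailer = 4 B
Overhead bytes = header + trailer = 18 + 4 = 22
Total frame = payload + overhead = 46 + 22 = 68
Overhead % = 22 / 68 * 100 = 32.3529% -> 32.35% (2 dp)

32.35


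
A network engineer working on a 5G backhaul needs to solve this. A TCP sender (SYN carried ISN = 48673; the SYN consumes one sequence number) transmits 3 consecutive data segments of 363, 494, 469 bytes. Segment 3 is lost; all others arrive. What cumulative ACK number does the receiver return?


SYN uses sequence number 48673; first data byte = ISN + 1 = 48674.
Segment 1: SEQ = 48674, len = 363 B, covers [48674, 49036]
Segment 2: SEQ = 49037, len = 494 B, covers [49037, 49530]
Segment 3: SEQ = 49531, len = 469 B, covers [49531, 49999] [LOST]
In-order data received: bytes [48674, 49530] (segments 1..2).
Segment 3 missing -> gap begins at byte 49531.
Cumulative ACK = next expected in-order byte = 48674 + 363 + 494 = 49531

49531


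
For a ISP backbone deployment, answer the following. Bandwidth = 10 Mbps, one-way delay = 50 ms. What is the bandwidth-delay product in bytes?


Given: bandwidth = 10 Mbps, delay = 50 ms
BDP in bits = 10 * 10^6 * 50 / 1000
BDP in bits = 500000
BDP in bytes = 500000 / 8 = 62500

62500


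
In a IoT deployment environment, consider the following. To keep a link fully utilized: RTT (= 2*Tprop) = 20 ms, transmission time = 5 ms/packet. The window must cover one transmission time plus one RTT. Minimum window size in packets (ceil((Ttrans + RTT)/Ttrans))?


Given: Ttrans = 5 ms, RTT = 20 ms (= 2 * Tprop, Tprop = 10 ms)
Time until first ACK returns = Ttrans + RTT = 5 + 20 = 25 ms
Need W * Ttrans >= Ttrans + RTT  ->  W >= (Ttrans + RTT) / Ttrans
(Ttrans + RTT) / Ttrans = 25 / 5 = 5
W_min = ceil(5) = 5

5


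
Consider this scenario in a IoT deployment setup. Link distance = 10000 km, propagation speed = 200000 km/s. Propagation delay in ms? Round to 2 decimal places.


Given: distance = 10000 km, speed = 200000 km/s
Delay = distance / speed = 10000 / 200000 seconds
Delay in ms = 10000 * 1000 / 200000
Delay = 50.0000 ms
Rounded to 2 dp = 50.00 ms

50.00


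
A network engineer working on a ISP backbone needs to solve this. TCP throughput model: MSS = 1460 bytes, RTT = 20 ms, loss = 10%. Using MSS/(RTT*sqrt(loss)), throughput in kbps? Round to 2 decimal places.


Given: MSS = 1460 bytes, RTT = 20 ms, loss = 10%
RTT in seconds = 20 / 1000 = 0.02
Loss rate = 10% = 0.1
sqrt(loss) = sqrt(0.1) = 0.316227766017
Throughput (bytes/s) = 1460 / (0.02 * 0.316227766017) = 230846.2692
Throughput (kbps) = 230846.2692 * 8 / 1000 = 1846.770154 -> 1846.77 kbps (2 dp)

1846.77


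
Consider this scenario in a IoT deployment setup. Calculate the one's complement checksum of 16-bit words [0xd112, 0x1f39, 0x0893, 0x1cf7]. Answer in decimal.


Given words: [0xd112, 0x1f39, 0x0893, 0x1cf7]
Step 1: Sum all words
Raw sum = 53522 + 7993 + 2195 + 7415 = 71125
Step 2: Fold carry: (5589 + 1) = 5590
One's complement = ~5590 & 0xFFFF = 59945

59945


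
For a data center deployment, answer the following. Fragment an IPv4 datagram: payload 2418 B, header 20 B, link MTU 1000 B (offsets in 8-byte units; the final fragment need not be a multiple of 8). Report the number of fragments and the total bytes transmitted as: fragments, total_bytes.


Max data per non-final fragment = floor((MTU - header)/8)*8 = floor((1000 - 20)/8)*8 = floor(980/8)*8 = 976 B
Final fragment needs no 8-byte alignment: it can carry up to MTU - header = 980 B
Non-final fragments needed = ceil((payload - 980) / 976) = ceil(1438/976) = ceil(1.4734) = 2
Number of fragments = 2 + 1 = 3
Fragment sizes (data): 2 * 976 B + 466 B (last, 466 <= 980 OK)
Total bytes sent = payload + n_frags * header = 2418 + 3*20 = 2418 + 60 = 2478 B

3, 2478


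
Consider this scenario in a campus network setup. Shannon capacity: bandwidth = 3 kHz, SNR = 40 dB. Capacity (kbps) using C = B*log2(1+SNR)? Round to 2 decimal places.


Given: B = 3 kHz, SNR = 40 dB
SNR linear = 10^(40/10) = 10000
1 + SNR = 10001
log2(10001) = 13.2878566418
C = 3 * 1000 * 13.2878566418 = 39863.5699 bps
C = 39.863570 kbps -> 39.86 kbps (2 dp)

39.86


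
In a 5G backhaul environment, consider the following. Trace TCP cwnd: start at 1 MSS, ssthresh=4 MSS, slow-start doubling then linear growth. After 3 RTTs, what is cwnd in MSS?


RTT 0: cwnd = 1 MSS (initial)
RTT 1: cwnd = 2 MSS (slow start, doubled)
RTT 2: cwnd = 4 MSS (slow start, doubled)
RTT 3: cwnd = 5 MSS (congestion avoidance, +1)

5


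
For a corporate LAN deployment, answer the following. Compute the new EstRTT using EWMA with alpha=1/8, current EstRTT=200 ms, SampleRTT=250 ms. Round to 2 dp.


Given: EstRTT = 200 ms, SampleRTT = 250 ms, alpha = 1/8
New EstRTT = (1 - alpha) * EstRTT + alpha * SampleRTT
(7/8) * 200 = 175
(1/8) * 250 = 31.25
New EstRTT = 175 + 31.25 = 206.25 ms -> 206.25 ms (2 dp)

206.25


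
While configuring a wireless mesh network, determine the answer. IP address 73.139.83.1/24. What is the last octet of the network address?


Given: IP = 73.139.83.1, prefix = /24
Subnet mask = 255.255.255.0
Last octet of IP: 1
Last octet of mask: 0
Network last octet = 1 AND 0 = 0

0


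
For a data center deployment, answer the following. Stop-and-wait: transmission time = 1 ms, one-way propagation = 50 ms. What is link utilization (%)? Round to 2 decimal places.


Given: Ttrans = 1 ms, Tprop = 50 ms
RTT = 2 * Tprop = 2 * 50 = 100 ms
U = Ttrans / (Ttrans + RTT)
U = 1 / (1 + 100)
U = 1 / 101 = 0.009901
U% = 0.99%

0.99


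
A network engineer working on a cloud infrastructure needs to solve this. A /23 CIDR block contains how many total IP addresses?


Given: CIDR prefix /23
Host bits = 32 - 23 = 9
Total addresses = 2^9 = 512

512


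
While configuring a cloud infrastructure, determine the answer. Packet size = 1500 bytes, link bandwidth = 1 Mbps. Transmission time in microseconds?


Given: packet = 1500 bytes, bandwidth = 1 Mbps
Packet in bits = 1500 * 8 = 12000 bits
Bandwidth = 1 * 10^6 = 1000000 bps
Time = 12000 / 1000000 seconds
Time in us = 12000 * 10^6 / 1000000 = 12000

12000


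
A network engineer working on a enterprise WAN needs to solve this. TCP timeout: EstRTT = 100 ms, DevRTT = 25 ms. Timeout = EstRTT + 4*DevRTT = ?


Given: EstRTT = 100 ms, DevRTT = 25 ms
Timeout = EstRTT + 4 * DevRTT
4 * DevRTT = 4 * 25 = 100
Timeout = 100 + 100 = 200 ms

200


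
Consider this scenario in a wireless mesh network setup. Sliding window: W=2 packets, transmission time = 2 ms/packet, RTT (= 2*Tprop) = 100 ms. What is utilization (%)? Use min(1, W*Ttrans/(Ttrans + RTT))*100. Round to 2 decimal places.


Given: W = 2, Ttrans = 2 ms, RTT = 100 ms (= 2 * Tprop, Tprop = 50 ms)
Cycle time = Ttrans + RTT = 2 + 100 = 102 ms (first packet sent until its ACK returns)
W * Ttrans = 2 * 2 = 4 ms of sending per cycle
W * Ttrans / (Ttrans + RTT) = 4 / 102 = 0.039216
U = min(1, 0.039216) = 0.039216
U% = 3.92%

3.92


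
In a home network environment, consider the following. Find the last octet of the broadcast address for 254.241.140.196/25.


Given: IP = 254.241.140.196, prefix = /25
Host bits = 32 - 25 = 7
Network last octet = 196 AND mask = 128
Host part size = 2^7 - 1 = 127
Broadcast last octet = 128 OR 127 = 255

255


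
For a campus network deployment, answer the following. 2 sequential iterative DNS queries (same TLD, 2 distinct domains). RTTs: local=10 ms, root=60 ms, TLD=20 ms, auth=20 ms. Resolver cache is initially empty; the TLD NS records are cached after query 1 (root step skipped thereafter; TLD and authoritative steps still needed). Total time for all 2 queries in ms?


Lookup 1 (cold cache): local + root + TLD + auth = 10 + 60 + 20 + 20 = 110 ms
Lookups 2..2 (TLD NS cached -> skip root; new domain -> still ask TLD and auth): local + TLD + auth = 10 + 20 + 20 = 50 ms each
Remaining 1 lookups: 1 * 50 = 50 ms
Total = 110 + 50 = 160 ms

160


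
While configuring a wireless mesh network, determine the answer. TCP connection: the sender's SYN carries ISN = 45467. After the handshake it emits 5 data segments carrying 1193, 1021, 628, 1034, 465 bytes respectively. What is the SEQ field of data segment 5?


The SYN occupies sequence number ISN = 45467, so the first data byte is ISN + 1 = 45468.
SEQ of data segment i = (ISN + 1) + sum of payload sizes of segments 1..i-1.
Segment 1: SEQ = 45468, payload = 1193 bytes
Segment 2: SEQ = 46661, payload = 1021 bytes
Segment 3: SEQ = 47682, payload = 628 bytes
Segment 4: SEQ = 48310, payload = 1034 bytes
Segment 5: SEQ = 49344, payload = 465 bytes
SEQ of segment 5 = 45468 + 1193 + 1021 + 628 + 1034 = 49344

49344


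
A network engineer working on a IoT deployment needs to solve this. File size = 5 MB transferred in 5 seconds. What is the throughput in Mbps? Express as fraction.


Given: file = 5 MB, time = 5 s
File in Mb = 5 * 8 = 40 Mb
Throughput = 40 / 5 Mbps
Throughput = 8 Mbps

8


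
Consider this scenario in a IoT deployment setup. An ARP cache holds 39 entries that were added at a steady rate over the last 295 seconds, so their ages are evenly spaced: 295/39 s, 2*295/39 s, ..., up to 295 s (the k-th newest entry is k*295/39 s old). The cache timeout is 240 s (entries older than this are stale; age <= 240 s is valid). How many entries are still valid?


Ages are k * 295/39 s for k = 1..39 (spacing = 7.5641 s).
Entry k is valid iff k * 295/39 <= 240 iff k <= 39 * 240 / 295 = 31.7288
n_valid = floor(31.7288) = 31
(n_stale = 39 - 31 = 8)

31


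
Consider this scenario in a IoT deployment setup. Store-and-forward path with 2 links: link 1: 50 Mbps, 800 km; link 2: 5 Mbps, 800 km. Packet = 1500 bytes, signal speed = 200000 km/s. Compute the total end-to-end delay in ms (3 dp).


Packet = 1500 bytes = 12000 bits. Store-and-forward: sum (t_trans + t_prop) per link.
Link 1: t_trans = 12000/(50*10^6) s = 0.2400 ms; t_prop = 800/200000 s = 4.0000 ms; subtotal = 4.2400 ms
Link 2: t_trans = 12000/(5*10^6) s = 2.4000 ms; t_prop = 800/200000 s = 4.0000 ms; subtotal = 6.4000 ms
End-to-end = 4.2400 + 6.4000 = 10.6400 ms -> 10.640 ms (3 dp)

10.640


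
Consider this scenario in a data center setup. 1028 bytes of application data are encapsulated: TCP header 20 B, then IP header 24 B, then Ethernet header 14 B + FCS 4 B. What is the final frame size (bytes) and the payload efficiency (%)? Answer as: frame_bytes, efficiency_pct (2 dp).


TCP segment = 1028 + 20 = 1048 B
IP packet = 1048 + 24 = 1072 B
Ethernet frame = 1072 + 14 + 4 = 1090 B
Efficiency = app / frame = 1028 / 1090 = 0.943119 = 94.3119% -> 94.31% (2 dp)

1090, 94.31


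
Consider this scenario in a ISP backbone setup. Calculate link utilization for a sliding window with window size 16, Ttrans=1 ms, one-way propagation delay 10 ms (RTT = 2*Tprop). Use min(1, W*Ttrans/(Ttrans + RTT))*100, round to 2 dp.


Given: W = 16, Ttrans = 1 ms, RTT = 20 ms (= 2 * Tprop, Tprop = 10 ms)
Cycle time = Ttrans + RTT = 1 + 20 = 21 ms (first packet sent until its ACK returns)
W * Ttrans = 16 * 1 = 16 ms of sending per cycle
W * Ttrans / (Ttrans + RTT) = 16 / 21 = 0.761905
U = min(1, 0.761905) = 0.761905
U% = 76.19%

76.19


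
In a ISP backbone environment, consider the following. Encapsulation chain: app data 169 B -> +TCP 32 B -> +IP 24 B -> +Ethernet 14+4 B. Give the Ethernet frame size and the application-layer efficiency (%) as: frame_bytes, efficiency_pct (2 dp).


TCP segment = 169 + 32 = 201 B
IP packet = 201 + 24 = 225 B
Ethernet frame = 225 + 14 + 4 = 243 B
Efficiency = app / frame = 169 / 243 = 0.695473 = 69.5473% -> 69.55% (2 dp)

243, 69.55


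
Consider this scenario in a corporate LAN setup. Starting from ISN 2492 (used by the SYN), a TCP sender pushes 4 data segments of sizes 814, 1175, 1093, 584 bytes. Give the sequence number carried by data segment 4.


The SYN occupies sequence number ISN = 2492, so the first data byte is ISN + 1 = 2493.
SEQ of data segment i = (ISN + 1) + sum of payload sizes of segments 1..i-1.
Segment 1: SEQ = 2493, payload = 814 bytes
Segment 2: SEQ = 3307, payload = 1175 bytes
Segment 3: SEQ = 4482, payload = 1093 bytes
Segment 4: SEQ = 5575, payload = 584 bytes
SEQ of segment 4 = 2493 + 814 + 1175 + 1093 = 5575

5575


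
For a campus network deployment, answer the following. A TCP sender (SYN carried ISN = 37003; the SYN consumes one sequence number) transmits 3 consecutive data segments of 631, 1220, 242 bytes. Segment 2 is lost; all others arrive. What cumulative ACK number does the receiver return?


SYN uses sequence number 37003; first data byte = ISN + 1 = 37004.
Segment 1: SEQ = 37004, len = 631 B, covers [37004, 37634]
Segment 2: SEQ = 37635, len = 1220 B, covers [37635, 38854] [LOST]
Segment 3: SEQ = 38855, len = 242 B, covers [38855, 39096]
In-order data received: bytes [37004, 37634] (segments 1..1).
Segment 2 missing -> gap begins at byte 37635; later segments buffered out of order.
Cumulative ACK = next expected in-order byte = 37004 + 631 = 37635

37635


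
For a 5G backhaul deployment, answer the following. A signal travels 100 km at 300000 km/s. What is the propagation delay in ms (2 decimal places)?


Given: distance = 100 km, speed = 300000 km/s
Delay = distance / speed = 100 / 300000 seconds
Delay in ms = 100 * 1000 / 300000
Delay = 0.3333 ms
Rounded to 2 dp = 0.33 ms

0.33


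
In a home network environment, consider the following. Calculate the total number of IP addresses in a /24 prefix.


Given: CIDR prefix /24
Host bits = 32 - 24 = 8
Total addresses = 2^8 = 256

256


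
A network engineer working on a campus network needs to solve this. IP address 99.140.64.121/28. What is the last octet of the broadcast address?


Given: IP = 99.140.64.121, prefix = /28
Host bits = 32 - 28 = 4
Network last octet = 121 AND mask = 112
Host part size = 2^4 - 1 = 15
Broadcast last octet = 112 OR 15 = 127

127


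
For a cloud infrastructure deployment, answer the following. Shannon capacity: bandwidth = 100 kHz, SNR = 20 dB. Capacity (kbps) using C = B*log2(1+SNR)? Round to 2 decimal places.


Given: B = 100 kHz, SNR = 20 dB
SNR linear = 10^(20/10) = 100
1 + SNR = 101
log2(101) = 6.6582114828
C = 100 * 1000 * 6.6582114828 = 665821.1483 bps
C = 665.821148 kbps -> 665.82 kbps (2 dp)

665.82


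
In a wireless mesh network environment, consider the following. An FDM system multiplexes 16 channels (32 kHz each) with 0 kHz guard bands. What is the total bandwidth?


Given: 16 channels, 32 kHz each, guard = 0 kHz
Channel bandwidth = 16 * 32 = 512 kHz
Guard bands = 15 gaps * 0 kHz = 0 kHz
Total = 512 + 0 = 512 kHz

512


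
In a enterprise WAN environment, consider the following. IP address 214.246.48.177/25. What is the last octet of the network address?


Given: IP = 214.246.48.177, prefix = /25
Subnet mask = 255.255.255.128
Last octet of IP: 177
Last octet of mask: 128
Network last octet = 177 AND 128 = 128

128


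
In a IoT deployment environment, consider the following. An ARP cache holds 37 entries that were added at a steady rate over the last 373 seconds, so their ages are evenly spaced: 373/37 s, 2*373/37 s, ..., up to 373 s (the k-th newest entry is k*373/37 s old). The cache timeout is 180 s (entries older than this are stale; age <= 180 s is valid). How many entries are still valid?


Ages are k * 373/37 s for k = 1..37 (spacing = 10.0811 s).
Entry k is valid iff k * 373/37 <= 180 iff k <= 37 * 180 / 373 = 17.8552
n_valid = floor(17.8552) = 17
(n_stale = 37 - 17 = 20)

17


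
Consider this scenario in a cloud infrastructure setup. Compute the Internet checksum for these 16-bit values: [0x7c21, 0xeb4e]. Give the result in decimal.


Given words: [0x7c21, 0xeb4e]
Step 1: Sum all words
Raw sum = 31777 + 60238 = 92015
Step 2: Fold carry: (26479 + 1) = 26480
One's complement = ~26480 & 0xFFFF = 39055

39055


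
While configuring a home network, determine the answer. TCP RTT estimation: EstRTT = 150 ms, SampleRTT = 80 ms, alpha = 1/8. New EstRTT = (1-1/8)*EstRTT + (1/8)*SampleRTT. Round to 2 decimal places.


Given: EstRTT = 150 ms, SampleRTT = 80 ms, alpha = 1/8
New EstRTT = (1 - alpha) * EstRTT + alpha * SampleRTT
(7/8) * 150 = 131.25
(1/8) * 80 = 10
New EstRTT = 131.25 + 10 = 141.25 ms -> 141.25 ms (2 dp)

141.25


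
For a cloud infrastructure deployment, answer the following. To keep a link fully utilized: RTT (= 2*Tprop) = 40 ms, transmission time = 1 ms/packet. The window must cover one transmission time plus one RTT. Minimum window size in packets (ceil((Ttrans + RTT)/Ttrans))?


Given: Ttrans = 1 ms, RTT = 40 ms (= 2 * Tprop, Tprop = 20 ms)
Time until first ACK returns = Ttrans + RTT = 1 + 40 = 41 ms
Need W * Ttrans >= Ttrans + RTT  ->  W >= (Ttrans + RTT) / Ttrans
(Ttrans + RTT) / Ttrans = 41 / 1 = 41
W_min = ceil(41) = 41

41


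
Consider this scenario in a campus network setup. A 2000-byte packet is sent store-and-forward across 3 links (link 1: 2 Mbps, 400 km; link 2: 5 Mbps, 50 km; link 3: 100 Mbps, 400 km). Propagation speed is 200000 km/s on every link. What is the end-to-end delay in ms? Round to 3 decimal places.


Packet = 2000 bytes = 16000 bits. Store-and-forward: sum (t_trans + t_prop) per link.
Link 1: t_trans = 16000/(2*10^6) s = 8.0000 ms; t_prop = 400/200000 s = 2.0000 ms; subtotal = 10.0000 ms
Link 2: t_trans = 16000/(5*10^6) s = 3.2000 ms; t_prop = 50/200000 s = 0.2500 ms; subtotal = 3.4500 ms
Link 3: t_trans = 16000/(100*10^6) s = 0.1600 ms; t_prop = 400/200000 s = 2.0000 ms; subtotal = 2.1600 ms
End-to-end = 10.0000 + 3.4500 + 2.1600 = 15.6100 ms -> 15.610 ms (3 dp)

15.610


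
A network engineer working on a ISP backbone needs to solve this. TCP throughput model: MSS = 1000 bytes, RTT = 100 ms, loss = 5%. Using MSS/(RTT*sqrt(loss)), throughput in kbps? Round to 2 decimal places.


Given: MSS = 1000 bytes, RTT = 100 ms, loss = 5%
RTT in seconds = 100 / 1000 = 0.1
Loss rate = 5% = 0.05
sqrt(loss) = sqrt(0.05) = 0.223606797750
Throughput (bytes/s) = 1000 / (0.1 * 0.223606797750) = 44721.3595
Throughput (kbps) = 44721.3595 * 8 / 1000 = 357.770876 -> 357.77 kbps (2 dp)

357.77


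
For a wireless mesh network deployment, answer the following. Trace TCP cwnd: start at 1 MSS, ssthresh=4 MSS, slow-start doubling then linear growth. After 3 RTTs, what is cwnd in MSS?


RTT 0: cwnd = 1 MSS (initial)
RTT 1: cwnd = 2 MSS (slow start, doubled)
RTT 2: cwnd = 4 MSS (slow start, doubled)
RTT 3: cwnd = 5 MSS (congestion avoidance, +1)

5


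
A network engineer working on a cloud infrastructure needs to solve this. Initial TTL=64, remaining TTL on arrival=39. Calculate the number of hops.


Given: initial TTL = 64, received TTL = 39
Hops = initial TTL - received TTL
Hops = 64 - 39 = 25

25


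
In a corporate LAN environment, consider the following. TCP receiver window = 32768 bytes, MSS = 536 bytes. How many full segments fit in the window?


Given: RWND = 32768 bytes, MSS = 536 bytes
Full segments = floor(RWND / MSS)
Full segments = floor(32768 / 536)
Full segments = floor(61.1343) = 61

61


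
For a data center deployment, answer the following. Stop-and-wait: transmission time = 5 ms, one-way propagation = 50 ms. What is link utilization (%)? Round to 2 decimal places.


Given: Ttrans = 5 ms, Tprop = 50 ms
RTT = 2 * Tprop = 2 * 50 = 100 ms
U = Ttrans / (Ttrans + RTT)
U = 5 / (5 + 100)
U = 5 / 105 = 0.047619
U% = 4.76%

4.76


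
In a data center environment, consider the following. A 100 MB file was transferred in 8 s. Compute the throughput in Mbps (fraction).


Given: file = 100 MB, time = 8 s
File in Mb = 100 * 8 = 800 Mb
Throughput = 800 / 8 Mbps
Throughput = 100 Mbps

100


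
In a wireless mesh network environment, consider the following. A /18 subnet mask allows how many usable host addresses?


Given: subnet mask /18
Host bits = 32 - 18 = 14
Total addresses = 2^14 = 16384
Usable hosts = 16384 - 2 (network + broadcast) = 16382

16382


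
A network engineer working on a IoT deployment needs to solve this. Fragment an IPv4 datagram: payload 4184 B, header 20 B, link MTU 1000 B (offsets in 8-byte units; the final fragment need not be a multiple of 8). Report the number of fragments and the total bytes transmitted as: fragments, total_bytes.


Max data per non-final fragment = floor((MTU - header)/8)*8 = floor((1000 - 20)/8)*8 = floor(980/8)*8 = 976 B
Final fragment needs no 8-byte alignment: it can carry up to MTU - header = 980 B
Non-final fragments needed = ceil((payload - 980) / 976) = ceil(3204/976) = ceil(3.2828) = 4
Number of fragments = 4 + 1 = 5
Fragment sizes (data): 4 * 976 B + 280 B (last, 280 <= 980 OK)
Total bytes sent = payload + n_frags * header = 4184 + 5*20 = 4184 + 100 = 4284 B

5, 4284


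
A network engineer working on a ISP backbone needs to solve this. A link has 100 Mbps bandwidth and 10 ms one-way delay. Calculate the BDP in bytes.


Given: bandwidth = 100 Mbps, delay = 10 ms
BDP in bits = 100 * 10^6 * 10 / 1000
BDP in bits = 1000000
BDP in bytes = 1000000 / 8 = 125000

125000


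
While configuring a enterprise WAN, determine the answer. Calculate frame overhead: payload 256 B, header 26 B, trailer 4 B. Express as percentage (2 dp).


Given: payload = 256 B, header = 26 B, trailer = 4 B
Overhead bytes = header + trailer = 26 + 4 = 30
Total frame = payload + overhead = 256 + 30 = 286
Overhead % = 30 / 286 * 100 = 10.4895% -> 10.49% (2 dp)

10.49


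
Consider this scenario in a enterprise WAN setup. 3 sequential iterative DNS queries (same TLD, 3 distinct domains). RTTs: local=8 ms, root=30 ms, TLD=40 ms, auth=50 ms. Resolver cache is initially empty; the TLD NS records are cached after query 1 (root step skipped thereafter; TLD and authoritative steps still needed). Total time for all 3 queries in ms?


Lookup 1 (cold cache): local + root + TLD + auth = 8 + 30 + 40 + 50 = 128 ms
Lookups 2..3 (TLD NS cached -> skip root; new domain -> still ask TLD and auth): local + TLD + auth = 8 + 40 + 50 = 98 ms each
Remaining 2 lookups: 2 * 98 = 196 ms
Total = 128 + 196 = 324 ms

324


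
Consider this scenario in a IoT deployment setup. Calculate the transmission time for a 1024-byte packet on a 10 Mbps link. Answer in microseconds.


Given: packet = 1024 bytes, bandwidth = 10 Mbps
Packet in bits = 1024 * 8 = 8192 bits
Bandwidth = 10 * 10^6 = 10000000 bps
Time = 8192 / 10000000 seconds
Time in us = 8192 * 10^6 / 10000000 = 819.2

819.2


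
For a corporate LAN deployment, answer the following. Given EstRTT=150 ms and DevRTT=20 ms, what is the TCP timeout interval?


Given: EstRTT = 150 ms, DevRTT = 20 ms
Timeout = EstRTT + 4 * DevRTT
4 * DevRTT = 4 * 20 = 80
Timeout = 150 + 80 = 230 ms

230


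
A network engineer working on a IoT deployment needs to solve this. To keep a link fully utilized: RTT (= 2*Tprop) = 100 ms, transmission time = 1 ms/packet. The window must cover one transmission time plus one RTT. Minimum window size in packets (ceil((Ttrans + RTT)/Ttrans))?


Given: Ttrans = 1 ms, RTT = 100 ms (= 2 * Tprop, Tprop = 50 ms)
Time until first ACK returns = Ttrans + RTT = 1 + 100 = 101 ms
Need W * Ttrans >= Ttrans + RTT  ->  W >= (Ttrans + RTT) / Ttrans
(Ttrans + RTT) / Ttrans = 101 / 1 = 101
W_min = ceil(101) = 101

101


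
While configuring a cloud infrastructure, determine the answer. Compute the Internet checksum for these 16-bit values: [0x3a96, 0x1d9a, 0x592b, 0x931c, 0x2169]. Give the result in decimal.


Given words: [0x3a96, 0x1d9a, 0x592b, 0x931c, 0x2169]
Step 1: Sum all words
Raw sum = 14998 + 7578 + 22827 + 37660 + 8553 = 91616
Step 2: Fold carry: (26080 + 1) = 26081
One's complement = ~26081 & 0xFFFF = 39454

39454


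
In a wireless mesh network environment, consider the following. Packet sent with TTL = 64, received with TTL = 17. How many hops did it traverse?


Given: initial TTL = 64, received TTL = 17
Hops = initial TTL - received TTL
Hops = 64 - 17 = 47

47


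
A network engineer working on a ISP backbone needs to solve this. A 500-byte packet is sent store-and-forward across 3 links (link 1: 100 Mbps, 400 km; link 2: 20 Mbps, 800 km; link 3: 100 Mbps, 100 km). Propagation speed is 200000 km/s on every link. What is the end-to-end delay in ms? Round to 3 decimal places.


Packet = 500 bytes = 4000 bits. Store-and-forward: sum (t_trans + t_prop) per link.
Link 1: t_trans = 4000/(100*10^6) s = 0.0400 ms; t_prop = 400/200000 s = 2.0000 ms; subtotal = 2.0400 ms
Link 2: t_trans = 4000/(20*10^6) s = 0.2000 ms; t_prop = 800/200000 s = 4.0000 ms; subtotal = 4.2000 ms
Link 3: t_trans = 4000/(100*10^6) s = 0.0400 ms; t_prop = 100/200000 s = 0.5000 ms; subtotal = 0.5400 ms
End-to-end = 2.0400 + 4.2000 + 0.5400 = 6.7800 ms -> 6.780 ms (3 dp)

6.780


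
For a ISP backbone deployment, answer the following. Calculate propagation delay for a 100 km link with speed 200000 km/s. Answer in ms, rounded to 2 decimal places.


Given: distance = 100 km, speed = 200000 km/s
Delay = distance / speed = 100 / 200000 seconds
Delay in ms = 100 * 1000 / 200000
Delay = 0.5000 ms
Rounded to 2 dp = 0.50 ms

0.50


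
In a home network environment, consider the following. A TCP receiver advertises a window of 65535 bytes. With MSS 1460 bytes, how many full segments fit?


Given: RWND = 65535 bytes, MSS = 1460 bytes
Full segments = floor(RWND / MSS)
Full segments = floor(65535 / 1460)
Full segments = floor(44.887) = 44

44


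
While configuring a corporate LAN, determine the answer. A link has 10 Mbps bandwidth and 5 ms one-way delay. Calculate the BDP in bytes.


Given: bandwidth = 10 Mbps, delay = 5 ms
BDP in bits = 10 * 10^6 * 5 / 1000
BDP in bits = 50000
BDP in bytes = 50000 / 8 = 6250

6250


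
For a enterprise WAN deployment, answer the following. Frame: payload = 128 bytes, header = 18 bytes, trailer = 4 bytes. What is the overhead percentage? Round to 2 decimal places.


Given: payload = 128 B, header = 18 B, trailer = 4 B
Overhead bytes = header + trailer = 18 + 4 = 22
Total frame = payload + overhead = 128 + 22 = 150
Overhead % = 22 / 150 * 100 = 14.6667% -> 14.67% (2 dp)

14.67


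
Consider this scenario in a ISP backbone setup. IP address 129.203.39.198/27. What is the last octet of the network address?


Given: IP = 129.203.39.198, prefix = /27
Subnet mask = 255.255.255.224
Last octet of IP: 198
Last octet of mask: 224
Network last octet = 198 AND 224 = 192

192


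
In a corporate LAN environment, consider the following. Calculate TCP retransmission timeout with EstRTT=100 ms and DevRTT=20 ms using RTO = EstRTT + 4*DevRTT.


Given: EstRTT = 100 ms, DevRTT = 20 ms
Timeout = EstRTT + 4 * DevRTT
4 * DevRTT = 4 * 20 = 80
Timeout = 100 + 80 = 180 ms

180


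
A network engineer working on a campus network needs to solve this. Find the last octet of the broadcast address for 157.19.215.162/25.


Given: IP = 157.19.215.162, prefix = /25
Host bits = 32 - 25 = 7
Network last octet = 162 AND mask = 128
Host part size = 2^7 - 1 = 127
Broadcast last octet = 128 OR 127 = 255

255


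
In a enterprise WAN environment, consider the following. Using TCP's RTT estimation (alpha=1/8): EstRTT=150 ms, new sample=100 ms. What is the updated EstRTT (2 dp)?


Given: EstRTT = 150 ms, SampleRTT = 100 ms, alpha = 1/8
New EstRTT = (1 - alpha) * EstRTT + alpha * SampleRTT
(7/8) * 150 = 131.25
(1/8) * 100 = 12.5
New EstRTT = 131.25 + 12.5 = 143.75 ms -> 143.75 ms (2 dp)

143.75


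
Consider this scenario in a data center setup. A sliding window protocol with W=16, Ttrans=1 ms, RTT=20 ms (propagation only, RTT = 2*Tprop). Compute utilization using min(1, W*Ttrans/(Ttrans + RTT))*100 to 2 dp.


Given: W = 16, Ttrans = 1 ms, RTT = 20 ms (= 2 * Tprop, Tprop = 10 ms)
Cycle time = Ttrans + RTT = 1 + 20 = 21 ms (first packet sent until its ACK returns)
W * Ttrans = 16 * 1 = 16 ms of sending per cycle
W * Ttrans / (Ttrans + RTT) = 16 / 21 = 0.761905
U = min(1, 0.761905) = 0.761905
U% = 76.19%

76.19


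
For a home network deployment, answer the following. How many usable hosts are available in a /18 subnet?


Given: subnet mask /18
Host bits = 32 - 18 = 14
Total addresses = 2^14 = 16384
Usable hosts = 16384 - 2 (network + broadcast) = 16382

16382


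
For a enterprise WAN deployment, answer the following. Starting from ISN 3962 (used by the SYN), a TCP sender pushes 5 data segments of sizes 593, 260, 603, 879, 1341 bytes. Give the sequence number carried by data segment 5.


The SYN occupies sequence number ISN = 3962, so the first data byte is ISN + 1 = 3963.
SEQ of data segment i = (ISN + 1) + sum of payload sizes of segments 1..i-1.
Segment 1: SEQ = 3963, payload = 593 bytes
Segment 2: SEQ = 4556, payload = 260 bytes
Segment 3: SEQ = 4816, payload = 603 bytes
Segment 4: SEQ = 5419, payload = 879 bytes
Segment 5: SEQ = 6298, payload = 1341 bytes
SEQ of segment 5 = 3963 + 593 + 260 + 603 + 879 = 6298

6298


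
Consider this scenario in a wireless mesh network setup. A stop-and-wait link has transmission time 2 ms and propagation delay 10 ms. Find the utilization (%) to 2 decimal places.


Given: Ttrans = 2 ms, Tprop = 10 ms
RTT = 2 * Tprop = 2 * 10 = 20 ms
U = Ttrans / (Ttrans + RTT)
U = 2 / (2 + 20)
U = 2 / 22 = 0.090909
U% = 9.09%

9.09


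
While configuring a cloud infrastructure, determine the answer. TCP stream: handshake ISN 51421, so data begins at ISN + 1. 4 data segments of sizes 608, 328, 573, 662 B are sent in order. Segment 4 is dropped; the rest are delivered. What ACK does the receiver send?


SYN uses sequence number 51421; first data byte = ISN + 1 = 51422.
Segment 1: SEQ = 51422, len = 608 B, covers [51422, 52029]
Segment 2: SEQ = 52030, len = 328 B, covers [52030, 52357]
Segment 3: SEQ = 52358, len = 573 B, covers [52358, 52930]
Segment 4: SEQ = 52931, len = 662 B, covers [52931, 53592] [LOST]
In-order data received: bytes [51422, 52930] (segments 1..3).
Segment 4 missing -> gap begins at byte 52931.
Cumulative ACK = next expected in-order byte = 51422 + 608 + 328 + 573 = 52931

52931


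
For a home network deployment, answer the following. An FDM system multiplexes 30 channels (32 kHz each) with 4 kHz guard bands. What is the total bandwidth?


Given: 30 channels, 32 kHz each, guard = 4 kHz
Channel bandwidth = 30 * 32 = 960 kHz
Guard bands = 29 gaps * 4 kHz = 116 kHz
Total = 960 + 116 = 1076 kHz

1076


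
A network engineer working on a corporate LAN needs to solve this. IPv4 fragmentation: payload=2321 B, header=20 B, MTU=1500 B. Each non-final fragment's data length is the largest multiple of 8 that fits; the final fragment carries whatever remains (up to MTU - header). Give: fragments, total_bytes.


Max data per non-final fragment = floor((MTU - header)/8)*8 = floor((1500 - 20)/8)*8 = floor(1480/8)*8 = 1480 B
Final fragment needs no 8-byte alignment: it can carry up to MTU - header = 1480 B
Non-final fragments needed = ceil((payload - 1480) / 1480) = ceil(841/1480) = ceil(0.5682) = 1
Number of fragments = 1 + 1 = 2
Fragment sizes (data): 1 * 1480 B + 841 B (last, 841 <= 1480 OK)
Total bytes sent = payload + n_frags * header = 2321 + 2*20 = 2321 + 40 = 2361 B

2, 2361


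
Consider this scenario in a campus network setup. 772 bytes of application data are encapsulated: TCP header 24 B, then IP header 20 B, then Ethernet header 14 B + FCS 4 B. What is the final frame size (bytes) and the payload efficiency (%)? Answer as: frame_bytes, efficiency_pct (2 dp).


TCP segment = 772 + 24 = 796 B
IP packet = 796 + 20 = 816 B
Ethernet frame = 816 + 14 + 4 = 834 B
Efficiency = app / frame = 772 / 834 = 0.925659 = 92.5659% -> 92.57% (2 dp)

834, 92.57


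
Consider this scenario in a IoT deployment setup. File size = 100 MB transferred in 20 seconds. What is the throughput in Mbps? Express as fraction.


Given: file = 100 MB, time = 20 s
File in Mb = 100 * 8 = 800 Mb
Throughput = 800 / 20 Mbps
Throughput = 40 Mbps

40
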